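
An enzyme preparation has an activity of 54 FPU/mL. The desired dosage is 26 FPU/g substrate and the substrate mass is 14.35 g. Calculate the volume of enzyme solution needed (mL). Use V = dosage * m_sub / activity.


V = dosage * m_sub / activity
V = 26 * 14.35 / 54
V = 6.9093 mL

6.9093 mL


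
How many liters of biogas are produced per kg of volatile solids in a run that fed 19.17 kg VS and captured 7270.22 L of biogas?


Y = V / VS
= 7270.22 / 19.17
= 379.2499 L/kg VS

379.2499 L/kg VS


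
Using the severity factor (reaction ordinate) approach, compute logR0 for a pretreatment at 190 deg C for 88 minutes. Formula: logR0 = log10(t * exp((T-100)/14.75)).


logR0 = log10(t * exp((T - 100) / 14.75))
= log10(88 * exp((190 - 100) / 14.75))
= 4.5944

4.5944


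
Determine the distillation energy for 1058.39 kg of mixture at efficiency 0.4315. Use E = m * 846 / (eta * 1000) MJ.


E = m * 846 / (eta * 1000)
= 1058.39 * 846 / (0.4315 * 1000)
= 2075.0821 MJ

2075.0821 MJ


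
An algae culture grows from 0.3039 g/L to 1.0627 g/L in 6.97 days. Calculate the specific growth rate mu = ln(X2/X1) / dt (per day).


mu = ln(X2/X1) / dt
= ln(1.0627/0.3039) / 6.97
= 0.1796 per day

0.1796 per day


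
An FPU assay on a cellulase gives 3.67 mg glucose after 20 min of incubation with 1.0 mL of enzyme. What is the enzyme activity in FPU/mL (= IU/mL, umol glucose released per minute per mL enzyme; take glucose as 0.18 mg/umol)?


Activity = glucose_mg / (0.18 mg/umol * V_mL * t_min)
= 3.67 / (0.18 * 1.0 * 20)
= 1.0194 FPU/mL

1.0194 FPU/mL


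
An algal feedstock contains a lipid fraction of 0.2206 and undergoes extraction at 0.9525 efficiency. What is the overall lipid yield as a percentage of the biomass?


Y = lipid_content * extraction_eff * 100
= 0.2206 * 0.9525 * 100
= 21.0121%

21.0121%


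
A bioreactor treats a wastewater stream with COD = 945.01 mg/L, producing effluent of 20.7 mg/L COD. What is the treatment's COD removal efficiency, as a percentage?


eta = (COD_in - COD_out) / COD_in * 100
= (945.01 - 20.7) / 945.01 * 100
= 97.8095%

97.8095%


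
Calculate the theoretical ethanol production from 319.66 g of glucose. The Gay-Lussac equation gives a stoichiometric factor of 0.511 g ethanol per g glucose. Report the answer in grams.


Theoretical ethanol yield: m_EtOH = 0.511 * m_glucose
m_EtOH = 0.511 * 319.66 = 163.3463 g

163.3463 g


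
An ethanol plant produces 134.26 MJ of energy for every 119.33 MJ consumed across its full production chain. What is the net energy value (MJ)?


NEV = E_out - E_in
= 134.26 - 119.33
= 14.9300 MJ

14.9300 MJ


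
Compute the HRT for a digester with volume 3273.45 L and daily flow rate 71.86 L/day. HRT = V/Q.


HRT = V / Q
= 3273.45 / 71.86
= 45.5532 days

45.5532 days


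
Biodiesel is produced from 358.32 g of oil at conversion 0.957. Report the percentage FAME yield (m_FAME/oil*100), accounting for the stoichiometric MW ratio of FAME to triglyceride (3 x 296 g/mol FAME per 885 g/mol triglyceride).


m_FAME = oil * conv * (3 * 296 / 885) = oil * conv * (888/885)
= 358.32 * 0.957 * 888 / 885
= 344.0747 g
Y = m_FAME / oil * 100 = conv * (888/885) * 100
= 0.957 * 888 / 885 * 100
= 96.02%

96.02%


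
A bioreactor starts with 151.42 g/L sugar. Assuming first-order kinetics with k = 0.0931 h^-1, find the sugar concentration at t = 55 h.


S = S0 * exp(-k * t)
S = 151.42 * exp(-0.0931 * 55)
S = 0.9044 g/L

0.9044 g/L


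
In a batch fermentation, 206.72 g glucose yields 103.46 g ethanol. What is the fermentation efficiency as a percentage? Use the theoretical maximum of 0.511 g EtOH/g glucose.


Fermentation efficiency = (actual / (0.511 * glucose)) * 100
= (103.46 / (0.511 * 206.72)) * 100
= 97.9420%

97.9420%


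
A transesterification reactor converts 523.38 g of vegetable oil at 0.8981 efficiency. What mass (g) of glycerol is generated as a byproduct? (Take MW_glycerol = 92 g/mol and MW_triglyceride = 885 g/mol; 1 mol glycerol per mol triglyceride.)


glycerol = oil * conv * (92/885)
= 523.38 * 0.8981 * 92 / 885
= 48.8637 g

48.8637 g


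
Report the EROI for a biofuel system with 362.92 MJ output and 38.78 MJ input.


EROI = E_out / E_in
= 362.92 / 38.78
= 9.3584

9.3584


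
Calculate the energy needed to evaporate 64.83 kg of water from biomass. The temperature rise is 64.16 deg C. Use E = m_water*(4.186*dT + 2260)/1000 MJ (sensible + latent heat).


E = m_water * (4.186 * dT + 2260) / 1000
= 64.83 * (4.186 * 64.16 + 2260) / 1000
= 163.9274 MJ

163.9274 MJ


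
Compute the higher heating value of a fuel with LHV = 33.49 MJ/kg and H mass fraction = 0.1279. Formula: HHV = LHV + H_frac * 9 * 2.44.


HHV = LHV + H_frac * 9 * 2.44
= 33.49 + 0.1279 * 9 * 2.44
= 36.2987 MJ/kg

36.2987 MJ/kg


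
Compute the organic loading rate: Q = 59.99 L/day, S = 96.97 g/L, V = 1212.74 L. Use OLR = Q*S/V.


OLR = Q * S / V
= 59.99 * 96.97 / 1212.74
= 4.7968 g/L/day

4.7968 g/L/day


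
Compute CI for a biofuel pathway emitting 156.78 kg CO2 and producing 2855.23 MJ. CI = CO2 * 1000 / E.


CI = CO2 * 1000 / E
= 156.78 * 1000 / 2855.23
= 54.9098 g CO2/MJ

54.9098 g CO2/MJ


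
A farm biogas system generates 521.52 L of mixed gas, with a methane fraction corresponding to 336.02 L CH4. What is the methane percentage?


CH4% = V_CH4 / V_total * 100
= 336.02 / 521.52 * 100
= 64.4309%

64.4309%


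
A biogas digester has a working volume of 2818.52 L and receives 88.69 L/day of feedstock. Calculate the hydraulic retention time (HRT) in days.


HRT = V / Q
= 2818.52 / 88.69
= 31.7795 days

31.7795 days


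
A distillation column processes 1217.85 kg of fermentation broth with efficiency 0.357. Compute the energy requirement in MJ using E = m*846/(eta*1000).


E = m * 846 / (eta * 1000)
= 1217.85 * 846 / (0.357 * 1000)
= 2885.9975 MJ

2885.9975 MJ


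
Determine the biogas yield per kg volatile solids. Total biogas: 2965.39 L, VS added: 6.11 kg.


Y = V / VS
= 2965.39 / 6.11
= 485.3339 L/kg VS

485.3339 L/kg VS


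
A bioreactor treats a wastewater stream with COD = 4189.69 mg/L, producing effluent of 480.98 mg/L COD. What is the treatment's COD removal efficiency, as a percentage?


eta = (COD_in - COD_out) / COD_in * 100
= (4189.69 - 480.98) / 4189.69 * 100
= 88.5199%

88.5199%


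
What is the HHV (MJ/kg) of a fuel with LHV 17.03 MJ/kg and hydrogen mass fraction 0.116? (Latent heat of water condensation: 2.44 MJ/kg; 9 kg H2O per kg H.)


HHV = LHV + H_frac * 9 * 2.44
= 17.03 + 0.116 * 9 * 2.44
= 19.5774 MJ/kg

19.5774 MJ/kg


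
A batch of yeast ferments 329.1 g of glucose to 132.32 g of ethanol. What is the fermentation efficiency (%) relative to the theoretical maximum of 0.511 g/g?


Fermentation efficiency = (actual / (0.511 * glucose)) * 100
= (132.32 / (0.511 * 329.1)) * 100
= 78.6822%

78.6822%


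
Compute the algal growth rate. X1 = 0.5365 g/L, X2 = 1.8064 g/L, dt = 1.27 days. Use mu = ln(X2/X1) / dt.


mu = ln(X2/X1) / dt
= ln(1.8064/0.5365) / 1.27
= 0.9559 per day

0.9559 per day


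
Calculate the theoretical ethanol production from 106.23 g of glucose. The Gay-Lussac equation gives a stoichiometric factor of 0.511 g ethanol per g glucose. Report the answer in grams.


Theoretical ethanol yield: m_EtOH = 0.511 * m_glucose
m_EtOH = 0.511 * 106.23 = 54.2835 g

54.2835 g


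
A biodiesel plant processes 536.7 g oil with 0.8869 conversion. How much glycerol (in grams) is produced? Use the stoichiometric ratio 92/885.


glycerol = oil * conv * (92/885)
= 536.7 * 0.8869 * 92 / 885
= 49.4824 g

49.4824 g


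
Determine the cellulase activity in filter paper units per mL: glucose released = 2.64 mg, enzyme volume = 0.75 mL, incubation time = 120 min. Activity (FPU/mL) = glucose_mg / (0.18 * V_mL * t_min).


Activity = glucose_mg / (0.18 mg/umol * V_mL * t_min)
= 2.64 / (0.18 * 0.75 * 120)
= 0.1630 FPU/mL

0.1630 FPU/mL


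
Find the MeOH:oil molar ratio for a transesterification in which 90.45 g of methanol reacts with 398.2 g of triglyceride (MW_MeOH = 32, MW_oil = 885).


Molar ratio = n_MeOH / n_oil = (MeOH/32) / (oil/885) = (MeOH * 885) / (32 * oil)
= (90.45 * 885) / (32 * 398.2)
= 6.2820

6.2820


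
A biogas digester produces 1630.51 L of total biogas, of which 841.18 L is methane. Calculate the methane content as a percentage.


CH4% = V_CH4 / V_total * 100
= 841.18 / 1630.51 * 100
= 51.5900%

51.5900%


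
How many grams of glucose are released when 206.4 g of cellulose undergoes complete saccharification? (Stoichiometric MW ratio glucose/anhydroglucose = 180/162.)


glucose = cellulose * 180/162
= 206.4 * 180/162
= 229.3333 g

229.3333 g


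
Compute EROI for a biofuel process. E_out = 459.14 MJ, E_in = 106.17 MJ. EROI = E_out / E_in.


EROI = E_out / E_in
= 459.14 / 106.17
= 4.3246

4.3246


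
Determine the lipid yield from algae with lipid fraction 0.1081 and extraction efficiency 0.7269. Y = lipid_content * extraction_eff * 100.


Y = lipid_content * extraction_eff * 100
= 0.1081 * 0.7269 * 100
= 7.8578%

7.8578%


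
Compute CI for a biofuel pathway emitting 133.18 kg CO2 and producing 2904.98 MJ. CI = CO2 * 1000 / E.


CI = CO2 * 1000 / E
= 133.18 * 1000 / 2904.98
= 45.8454 g CO2/MJ

45.8454 g CO2/MJ


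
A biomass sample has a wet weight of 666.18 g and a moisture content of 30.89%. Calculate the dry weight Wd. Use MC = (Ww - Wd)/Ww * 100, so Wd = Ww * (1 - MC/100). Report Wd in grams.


Wd = Ww * (1 - MC/100)
= 666.18 * (1 - 30.89/100)
= 460.3970 g

460.3970 g


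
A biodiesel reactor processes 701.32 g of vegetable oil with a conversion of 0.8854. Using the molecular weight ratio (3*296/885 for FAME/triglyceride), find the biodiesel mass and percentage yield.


m_FAME = oil * conv * (3 * 296 / 885) = oil * conv * (888/885)
= 701.32 * 0.8854 * 888 / 885
= 623.0536 g
Y = m_FAME / oil * 100 = conv * (888/885) * 100
= 0.8854 * 888 / 885 * 100
= 88.84%

623.0536 g FAME; Y = 88.84%


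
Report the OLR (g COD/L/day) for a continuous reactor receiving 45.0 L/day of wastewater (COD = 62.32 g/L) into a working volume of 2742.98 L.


OLR = Q * S / V
= 45.0 * 62.32 / 2742.98
= 1.0224 g/L/day

1.0224 g/L/day


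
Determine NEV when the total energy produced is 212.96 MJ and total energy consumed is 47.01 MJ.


NEV = E_out - E_in
= 212.96 - 47.01
= 165.9500 MJ

165.9500 MJ


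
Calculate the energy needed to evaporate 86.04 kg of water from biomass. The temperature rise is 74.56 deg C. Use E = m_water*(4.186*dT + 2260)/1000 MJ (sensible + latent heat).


E = m_water * (4.186 * dT + 2260) / 1000
= 86.04 * (4.186 * 74.56 + 2260) / 1000
= 221.3042 MJ

221.3042 MJ


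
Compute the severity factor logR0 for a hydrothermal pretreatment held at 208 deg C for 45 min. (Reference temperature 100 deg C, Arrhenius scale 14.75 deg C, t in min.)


logR0 = log10(t * exp((T - 100) / 14.75))
= log10(45 * exp((208 - 100) / 14.75))
= 4.8331

4.8331


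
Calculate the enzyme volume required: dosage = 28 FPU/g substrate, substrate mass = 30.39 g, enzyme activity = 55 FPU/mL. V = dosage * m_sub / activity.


V = dosage * m_sub / activity
V = 28 * 30.39 / 55
V = 15.4713 mL

15.4713 mL


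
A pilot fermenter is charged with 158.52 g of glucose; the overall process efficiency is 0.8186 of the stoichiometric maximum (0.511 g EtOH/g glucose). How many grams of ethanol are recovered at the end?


Actual ethanol: m = 0.511 * 158.52 * 0.8186
m = 66.3096 g

66.3096 g


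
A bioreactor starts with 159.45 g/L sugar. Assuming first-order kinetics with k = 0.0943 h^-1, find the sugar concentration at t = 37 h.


S = S0 * exp(-k * t)
S = 159.45 * exp(-0.0943 * 37)
S = 4.8677 g/L

4.8677 g/L


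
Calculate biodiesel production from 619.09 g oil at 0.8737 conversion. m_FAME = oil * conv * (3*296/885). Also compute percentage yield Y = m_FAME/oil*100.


m_FAME = oil * conv * (3 * 296 / 885) = oil * conv * (888/885)
= 619.09 * 0.8737 * 888 / 885
= 542.7325 g
Y = m_FAME / oil * 100 = conv * (888/885) * 100
= 0.8737 * 888 / 885 * 100
= 87.67%

542.7325 g FAME; Y = 87.67%


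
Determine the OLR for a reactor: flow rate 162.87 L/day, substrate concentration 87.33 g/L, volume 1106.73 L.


OLR = Q * S / V
= 162.87 * 87.33 / 1106.73
= 12.8518 g/L/day

12.8518 g/L/day


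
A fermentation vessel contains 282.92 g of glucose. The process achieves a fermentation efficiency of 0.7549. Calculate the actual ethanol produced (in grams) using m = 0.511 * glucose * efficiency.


Actual ethanol: m = 0.511 * 282.92 * 0.7549
m = 109.1375 g

109.1375 g


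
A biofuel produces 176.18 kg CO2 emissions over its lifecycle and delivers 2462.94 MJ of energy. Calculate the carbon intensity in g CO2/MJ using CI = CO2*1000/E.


CI = CO2 * 1000 / E
= 176.18 * 1000 / 2462.94
= 71.5324 g CO2/MJ

71.5324 g CO2/MJ


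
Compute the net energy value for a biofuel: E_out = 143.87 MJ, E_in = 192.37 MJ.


NEV = E_out - E_in
= 143.87 - 192.37
= -48.5000 MJ

-48.5000 MJ


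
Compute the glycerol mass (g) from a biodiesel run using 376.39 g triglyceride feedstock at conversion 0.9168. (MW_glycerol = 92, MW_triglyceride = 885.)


glycerol = oil * conv * (92/885)
= 376.39 * 0.9168 * 92 / 885
= 35.8721 g

35.8721 g


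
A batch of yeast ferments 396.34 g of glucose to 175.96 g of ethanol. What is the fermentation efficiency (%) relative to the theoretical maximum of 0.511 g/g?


Fermentation efficiency = (actual / (0.511 * glucose)) * 100
= (175.96 / (0.511 * 396.34)) * 100
= 86.8811%

86.8811%


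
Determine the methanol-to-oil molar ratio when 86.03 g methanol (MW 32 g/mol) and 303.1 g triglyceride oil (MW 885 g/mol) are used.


Molar ratio = n_MeOH / n_oil = (MeOH/32) / (oil/885) = (MeOH * 885) / (32 * oil)
= (86.03 * 885) / (32 * 303.1)
= 7.8498

7.8498


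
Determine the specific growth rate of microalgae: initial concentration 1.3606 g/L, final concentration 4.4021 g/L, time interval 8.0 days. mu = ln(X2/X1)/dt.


mu = ln(X2/X1) / dt
= ln(4.4021/1.3606) / 8.0
= 0.1468 per day

0.1468 per day


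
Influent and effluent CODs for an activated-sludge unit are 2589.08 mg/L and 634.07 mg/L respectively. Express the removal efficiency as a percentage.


eta = (COD_in - COD_out) / COD_in * 100
= (2589.08 - 634.07) / 2589.08 * 100
= 75.5098%

75.5098%


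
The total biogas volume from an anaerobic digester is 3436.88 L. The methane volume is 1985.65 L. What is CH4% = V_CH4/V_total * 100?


CH4% = V_CH4 / V_total * 100
= 1985.65 / 3436.88 * 100
= 57.7748%

57.7748%


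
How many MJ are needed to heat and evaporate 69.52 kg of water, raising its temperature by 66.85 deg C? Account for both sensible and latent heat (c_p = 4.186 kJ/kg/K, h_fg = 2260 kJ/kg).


E = m_water * (4.186 * dT + 2260) / 1000
= 69.52 * (4.186 * 66.85 + 2260) / 1000
= 176.5693 MJ

176.5693 MJ


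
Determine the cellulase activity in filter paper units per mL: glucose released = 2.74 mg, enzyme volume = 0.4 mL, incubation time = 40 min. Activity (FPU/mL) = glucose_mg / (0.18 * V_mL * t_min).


Activity = glucose_mg / (0.18 mg/umol * V_mL * t_min)
= 2.74 / (0.18 * 0.4 * 40)
= 0.9514 FPU/mL

0.9514 FPU/mL


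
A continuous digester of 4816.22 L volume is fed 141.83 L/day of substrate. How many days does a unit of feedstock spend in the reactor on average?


HRT = V / Q
= 4816.22 / 141.83
= 33.9577 days

33.9577 days


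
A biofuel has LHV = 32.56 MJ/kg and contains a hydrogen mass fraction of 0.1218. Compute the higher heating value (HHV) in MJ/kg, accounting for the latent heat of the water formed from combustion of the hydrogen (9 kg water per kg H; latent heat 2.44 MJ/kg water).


HHV = LHV + H_frac * 9 * 2.44
= 32.56 + 0.1218 * 9 * 2.44
= 35.2347 MJ/kg

35.2347 MJ/kg


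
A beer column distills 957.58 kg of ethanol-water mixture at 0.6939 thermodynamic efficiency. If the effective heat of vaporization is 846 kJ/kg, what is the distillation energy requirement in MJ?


E = m * 846 / (eta * 1000)
= 957.58 * 846 / (0.6939 * 1000)
= 1167.4776 MJ

1167.4776 MJ


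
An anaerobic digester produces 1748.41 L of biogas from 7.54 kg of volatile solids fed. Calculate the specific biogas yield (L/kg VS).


Y = V / VS
= 1748.41 / 7.54
= 231.8846 L/kg VS

231.8846 L/kg VS


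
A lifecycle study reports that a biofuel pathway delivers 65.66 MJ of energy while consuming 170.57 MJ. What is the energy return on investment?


EROI = E_out / E_in
= 65.66 / 170.57
= 0.3849

0.3849


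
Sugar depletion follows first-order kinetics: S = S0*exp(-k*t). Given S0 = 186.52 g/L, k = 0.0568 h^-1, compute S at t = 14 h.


S = S0 * exp(-k * t)
S = 186.52 * exp(-0.0568 * 14)
S = 84.2121 g/L

84.2121 g/L


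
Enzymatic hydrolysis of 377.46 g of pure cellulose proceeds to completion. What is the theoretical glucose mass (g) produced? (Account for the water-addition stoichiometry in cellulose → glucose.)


glucose = cellulose * 180/162
= 377.46 * 180/162
= 419.4000 g

419.4000 g


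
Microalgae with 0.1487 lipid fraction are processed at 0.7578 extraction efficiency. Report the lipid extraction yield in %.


Y = lipid_content * extraction_eff * 100
= 0.1487 * 0.7578 * 100
= 11.2685%

11.2685%


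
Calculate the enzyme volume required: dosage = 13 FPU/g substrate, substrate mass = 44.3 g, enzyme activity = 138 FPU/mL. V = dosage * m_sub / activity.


V = dosage * m_sub / activity
V = 13 * 44.3 / 138
V = 4.1732 mL

4.1732 mL


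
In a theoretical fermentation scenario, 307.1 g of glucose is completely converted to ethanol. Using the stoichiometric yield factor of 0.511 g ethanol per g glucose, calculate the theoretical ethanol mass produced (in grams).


Theoretical ethanol yield: m_EtOH = 0.511 * m_glucose
m_EtOH = 0.511 * 307.1 = 156.9281 g

156.9281 g


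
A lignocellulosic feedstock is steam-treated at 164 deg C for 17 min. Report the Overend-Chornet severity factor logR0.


logR0 = log10(t * exp((T - 100) / 14.75))
= log10(17 * exp((164 - 100) / 14.75))
= 3.1148

3.1148


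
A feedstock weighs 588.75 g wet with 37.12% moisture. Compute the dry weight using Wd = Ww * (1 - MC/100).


Wd = Ww * (1 - MC/100)
= 588.75 * (1 - 37.12/100)
= 370.2060 g

370.2060 g


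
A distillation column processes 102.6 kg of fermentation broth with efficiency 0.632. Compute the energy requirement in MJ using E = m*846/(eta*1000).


E = m * 846 / (eta * 1000)
= 102.6 * 846 / (0.632 * 1000)
= 137.3411 MJ

137.3411 MJ


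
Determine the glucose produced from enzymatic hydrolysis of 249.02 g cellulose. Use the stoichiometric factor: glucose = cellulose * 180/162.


glucose = cellulose * 180/162
= 249.02 * 180/162
= 276.6889 g

276.6889 g


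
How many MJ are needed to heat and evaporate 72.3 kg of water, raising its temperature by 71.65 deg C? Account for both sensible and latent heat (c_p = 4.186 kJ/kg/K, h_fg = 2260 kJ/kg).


E = m_water * (4.186 * dT + 2260) / 1000
= 72.3 * (4.186 * 71.65 + 2260) / 1000
= 185.0827 MJ

185.0827 MJ


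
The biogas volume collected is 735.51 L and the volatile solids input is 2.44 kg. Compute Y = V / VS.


Y = V / VS
= 735.51 / 2.44
= 301.4385 L/kg VS

301.4385 L/kg VS


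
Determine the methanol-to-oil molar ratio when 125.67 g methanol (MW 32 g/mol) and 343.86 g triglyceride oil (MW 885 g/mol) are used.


Molar ratio = n_MeOH / n_oil = (MeOH/32) / (oil/885) = (MeOH * 885) / (32 * oil)
= (125.67 * 885) / (32 * 343.86)
= 10.1075

10.1075


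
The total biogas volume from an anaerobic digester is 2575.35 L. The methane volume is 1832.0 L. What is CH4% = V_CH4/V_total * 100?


CH4% = V_CH4 / V_total * 100
= 1832.0 / 2575.35 * 100
= 71.1360%

71.1360%


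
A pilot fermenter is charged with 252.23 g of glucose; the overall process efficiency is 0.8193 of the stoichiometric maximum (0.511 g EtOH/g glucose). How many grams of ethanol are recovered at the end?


Actual ethanol: m = 0.511 * 252.23 * 0.8193
m = 105.5992 g

105.5992 g


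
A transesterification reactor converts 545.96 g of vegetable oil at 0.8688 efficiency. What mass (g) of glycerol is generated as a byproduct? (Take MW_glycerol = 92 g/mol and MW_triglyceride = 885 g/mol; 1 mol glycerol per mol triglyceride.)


glycerol = oil * conv * (92/885)
= 545.96 * 0.8688 * 92 / 885
= 49.3089 g

49.3089 g


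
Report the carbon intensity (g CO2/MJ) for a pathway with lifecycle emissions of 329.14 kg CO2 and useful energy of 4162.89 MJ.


CI = CO2 * 1000 / E
= 329.14 * 1000 / 4162.89
= 79.0653 g CO2/MJ

79.0653 g CO2/MJ


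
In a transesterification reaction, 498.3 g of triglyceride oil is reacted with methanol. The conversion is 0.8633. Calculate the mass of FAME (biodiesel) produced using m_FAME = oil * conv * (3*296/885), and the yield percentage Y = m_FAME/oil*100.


m_FAME = oil * conv * (3 * 296 / 885) = oil * conv * (888/885)
= 498.3 * 0.8633 * 888 / 885
= 431.6406 g
Y = m_FAME / oil * 100 = conv * (888/885) * 100
= 0.8633 * 888 / 885 * 100
= 86.62%

431.6406 g FAME; Y = 86.62%


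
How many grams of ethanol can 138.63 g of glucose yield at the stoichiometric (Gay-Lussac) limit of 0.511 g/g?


Theoretical ethanol yield: m_EtOH = 0.511 * m_glucose
m_EtOH = 0.511 * 138.63 = 70.8399 g

70.8399 g


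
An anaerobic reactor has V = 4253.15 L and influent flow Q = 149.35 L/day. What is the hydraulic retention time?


HRT = V / Q
= 4253.15 / 149.35
= 28.4777 days

28.4777 days


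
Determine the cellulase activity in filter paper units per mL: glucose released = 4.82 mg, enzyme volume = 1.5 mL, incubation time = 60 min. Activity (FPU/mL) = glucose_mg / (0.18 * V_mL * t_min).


Activity = glucose_mg / (0.18 mg/umol * V_mL * t_min)
= 4.82 / (0.18 * 1.5 * 60)
= 0.2975 FPU/mL

0.2975 FPU/mL


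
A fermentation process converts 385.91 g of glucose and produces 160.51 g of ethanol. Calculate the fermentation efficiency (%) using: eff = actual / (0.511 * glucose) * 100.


Fermentation efficiency = (actual / (0.511 * glucose)) * 100
= (160.51 / (0.511 * 385.91)) * 100
= 81.3945%

81.3945%


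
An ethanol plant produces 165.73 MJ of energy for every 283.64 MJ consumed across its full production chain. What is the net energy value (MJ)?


NEV = E_out - E_in
= 165.73 - 283.64
= -117.9100 MJ

-117.9100 MJ


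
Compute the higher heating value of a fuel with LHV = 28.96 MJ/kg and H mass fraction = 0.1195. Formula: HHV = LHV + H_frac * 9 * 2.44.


HHV = LHV + H_frac * 9 * 2.44
= 28.96 + 0.1195 * 9 * 2.44
= 31.5842 MJ/kg

31.5842 MJ/kg


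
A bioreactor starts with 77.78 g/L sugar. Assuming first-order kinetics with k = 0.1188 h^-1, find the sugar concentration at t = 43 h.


S = S0 * exp(-k * t)
S = 77.78 * exp(-0.1188 * 43)
S = 0.4702 g/L

0.4702 g/L


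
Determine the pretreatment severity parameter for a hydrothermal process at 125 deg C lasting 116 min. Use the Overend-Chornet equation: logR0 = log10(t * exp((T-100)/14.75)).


logR0 = log10(t * exp((T - 100) / 14.75))
= log10(116 * exp((125 - 100) / 14.75))
= 2.8006

2.8006


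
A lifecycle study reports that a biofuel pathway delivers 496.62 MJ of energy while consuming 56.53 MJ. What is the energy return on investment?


EROI = E_out / E_in
= 496.62 / 56.53
= 8.7851

8.7851


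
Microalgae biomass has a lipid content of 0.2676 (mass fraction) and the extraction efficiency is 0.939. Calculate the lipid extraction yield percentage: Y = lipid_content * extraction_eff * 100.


Y = lipid_content * extraction_eff * 100
= 0.2676 * 0.939 * 100
= 25.1276%

25.1276%


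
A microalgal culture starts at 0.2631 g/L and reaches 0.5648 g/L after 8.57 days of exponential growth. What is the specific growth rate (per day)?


mu = ln(X2/X1) / dt
= ln(0.5648/0.2631) / 8.57
= 0.0891 per day

0.0891 per day


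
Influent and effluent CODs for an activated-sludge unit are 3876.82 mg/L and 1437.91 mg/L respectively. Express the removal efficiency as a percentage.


eta = (COD_in - COD_out) / COD_in * 100
= (3876.82 - 1437.91) / 3876.82 * 100
= 62.9101%

62.9101%


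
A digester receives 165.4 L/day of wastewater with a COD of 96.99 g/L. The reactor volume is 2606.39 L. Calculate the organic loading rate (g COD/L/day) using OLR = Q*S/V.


OLR = Q * S / V
= 165.4 * 96.99 / 2606.39
= 6.1549 g/L/day

6.1549 g/L/day


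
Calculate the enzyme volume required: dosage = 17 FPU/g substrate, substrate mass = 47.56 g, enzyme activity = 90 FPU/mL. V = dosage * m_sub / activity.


V = dosage * m_sub / activity
V = 17 * 47.56 / 90
V = 8.9836 mL

8.9836 mL


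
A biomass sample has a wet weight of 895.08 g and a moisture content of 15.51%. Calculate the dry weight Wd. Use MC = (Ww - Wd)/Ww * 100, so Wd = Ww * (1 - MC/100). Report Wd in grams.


Wd = Ww * (1 - MC/100)
= 895.08 * (1 - 15.51/100)
= 756.2531 g

756.2531 g


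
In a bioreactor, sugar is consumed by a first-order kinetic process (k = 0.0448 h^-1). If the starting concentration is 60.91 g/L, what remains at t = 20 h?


S = S0 * exp(-k * t)
S = 60.91 * exp(-0.0448 * 20)
S = 24.8634 g/L

24.8634 g/L


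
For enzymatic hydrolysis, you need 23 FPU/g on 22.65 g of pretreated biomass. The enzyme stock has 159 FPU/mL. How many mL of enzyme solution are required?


V = dosage * m_sub / activity
V = 23 * 22.65 / 159
V = 3.2764 mL

3.2764 mL


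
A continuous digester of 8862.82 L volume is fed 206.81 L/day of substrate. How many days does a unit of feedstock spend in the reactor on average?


HRT = V / Q
= 8862.82 / 206.81
= 42.8549 days

42.8549 days


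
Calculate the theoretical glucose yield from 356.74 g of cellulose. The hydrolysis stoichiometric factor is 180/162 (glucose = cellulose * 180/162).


glucose = cellulose * 180/162
= 356.74 * 180/162
= 396.3778 g

396.3778 g


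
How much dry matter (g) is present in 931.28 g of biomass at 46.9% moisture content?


Wd = Ww * (1 - MC/100)
= 931.28 * (1 - 46.9/100)
= 494.5097 g

494.5097 g


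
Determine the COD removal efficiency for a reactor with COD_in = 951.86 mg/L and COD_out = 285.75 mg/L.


eta = (COD_in - COD_out) / COD_in * 100
= (951.86 - 285.75) / 951.86 * 100
= 69.9798%

69.9798%


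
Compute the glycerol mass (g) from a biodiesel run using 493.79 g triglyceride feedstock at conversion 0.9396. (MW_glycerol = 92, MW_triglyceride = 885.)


glycerol = oil * conv * (92/885)
= 493.79 * 0.9396 * 92 / 885
= 48.2314 g

48.2314 g


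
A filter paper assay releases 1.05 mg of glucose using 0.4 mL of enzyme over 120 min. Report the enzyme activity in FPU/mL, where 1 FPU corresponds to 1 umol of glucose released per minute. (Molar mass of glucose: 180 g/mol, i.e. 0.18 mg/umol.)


Activity = glucose_mg / (0.18 mg/umol * V_mL * t_min)
= 1.05 / (0.18 * 0.4 * 120)
= 0.1215 FPU/mL

0.1215 FPU/mL


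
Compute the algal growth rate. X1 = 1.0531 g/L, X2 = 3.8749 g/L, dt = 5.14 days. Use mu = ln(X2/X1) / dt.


mu = ln(X2/X1) / dt
= ln(3.8749/1.0531) / 5.14
= 0.2535 per day

0.2535 per day


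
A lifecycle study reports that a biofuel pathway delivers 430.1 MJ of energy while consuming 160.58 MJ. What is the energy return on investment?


EROI = E_out / E_in
= 430.1 / 160.58
= 2.6784

2.6784


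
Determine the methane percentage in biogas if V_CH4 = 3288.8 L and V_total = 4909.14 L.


CH4% = V_CH4 / V_total * 100
= 3288.8 / 4909.14 * 100
= 66.9934%

66.9934%


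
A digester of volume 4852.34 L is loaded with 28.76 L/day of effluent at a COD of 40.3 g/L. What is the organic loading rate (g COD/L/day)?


OLR = Q * S / V
= 28.76 * 40.3 / 4852.34
= 0.2389 g/L/day

0.2389 g/L/day


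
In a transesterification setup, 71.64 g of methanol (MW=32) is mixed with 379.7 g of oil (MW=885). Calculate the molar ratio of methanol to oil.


Molar ratio = n_MeOH / n_oil = (MeOH/32) / (oil/885) = (MeOH * 885) / (32 * oil)
= (71.64 * 885) / (32 * 379.7)
= 5.2181

5.2181


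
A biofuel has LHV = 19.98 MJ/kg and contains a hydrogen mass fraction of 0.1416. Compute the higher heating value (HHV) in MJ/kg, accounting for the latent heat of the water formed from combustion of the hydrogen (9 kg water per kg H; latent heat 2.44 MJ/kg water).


HHV = LHV + H_frac * 9 * 2.44
= 19.98 + 0.1416 * 9 * 2.44
= 23.0895 MJ/kg

23.0895 MJ/kg


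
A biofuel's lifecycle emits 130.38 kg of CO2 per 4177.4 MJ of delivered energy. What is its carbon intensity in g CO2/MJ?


CI = CO2 * 1000 / E
= 130.38 * 1000 / 4177.4
= 31.2108 g CO2/MJ

31.2108 g CO2/MJ


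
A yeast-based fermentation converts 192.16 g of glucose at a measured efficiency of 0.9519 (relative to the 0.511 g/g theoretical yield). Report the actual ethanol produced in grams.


Actual ethanol: m = 0.511 * 192.16 * 0.9519
m = 93.4706 g

93.4706 g


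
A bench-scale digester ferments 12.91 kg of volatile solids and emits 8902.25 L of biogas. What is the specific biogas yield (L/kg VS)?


Y = V / VS
= 8902.25 / 12.91
= 689.5624 L/kg VS

689.5624 L/kg VS


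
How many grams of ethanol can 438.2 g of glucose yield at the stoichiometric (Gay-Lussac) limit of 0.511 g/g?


Theoretical ethanol yield: m_EtOH = 0.511 * m_glucose
m_EtOH = 0.511 * 438.2 = 223.9202 g

223.9202 g


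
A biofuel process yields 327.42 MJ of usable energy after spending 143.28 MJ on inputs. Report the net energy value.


NEV = E_out - E_in
= 327.42 - 143.28
= 184.1400 MJ

184.1400 MJ


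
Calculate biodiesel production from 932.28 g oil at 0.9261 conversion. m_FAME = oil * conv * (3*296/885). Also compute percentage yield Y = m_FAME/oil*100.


m_FAME = oil * conv * (3 * 296 / 885) = oil * conv * (888/885)
= 932.28 * 0.9261 * 888 / 885
= 866.3112 g
Y = m_FAME / oil * 100 = conv * (888/885) * 100
= 0.9261 * 888 / 885 * 100
= 92.92%

866.3112 g FAME; Y = 92.92%


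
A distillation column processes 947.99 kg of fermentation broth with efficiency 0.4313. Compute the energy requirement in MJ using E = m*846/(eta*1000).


E = m * 846 / (eta * 1000)
= 947.99 * 846 / (0.4313 * 1000)
= 1859.4935 MJ

1859.4935 MJ


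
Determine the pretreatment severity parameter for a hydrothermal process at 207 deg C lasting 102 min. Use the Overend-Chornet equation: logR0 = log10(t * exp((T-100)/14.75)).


logR0 = log10(t * exp((T - 100) / 14.75))
= log10(102 * exp((207 - 100) / 14.75))
= 5.1591

5.1591


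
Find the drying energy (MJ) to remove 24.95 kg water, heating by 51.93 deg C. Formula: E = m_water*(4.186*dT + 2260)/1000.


E = m_water * (4.186 * dT + 2260) / 1000
= 24.95 * (4.186 * 51.93 + 2260) / 1000
= 61.8106 MJ

61.8106 MJ


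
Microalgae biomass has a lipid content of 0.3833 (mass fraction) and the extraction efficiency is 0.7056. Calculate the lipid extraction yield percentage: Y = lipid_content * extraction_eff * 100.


Y = lipid_content * extraction_eff * 100
= 0.3833 * 0.7056 * 100
= 27.0456%

27.0456%


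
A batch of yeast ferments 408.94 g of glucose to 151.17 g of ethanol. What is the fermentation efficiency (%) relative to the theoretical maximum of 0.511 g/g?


Fermentation efficiency = (actual / (0.511 * glucose)) * 100
= (151.17 / (0.511 * 408.94)) * 100
= 72.3411%

72.3411%


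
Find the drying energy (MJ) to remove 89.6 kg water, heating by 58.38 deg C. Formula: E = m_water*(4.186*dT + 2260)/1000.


E = m_water * (4.186 * dT + 2260) / 1000
= 89.6 * (4.186 * 58.38 + 2260) / 1000
= 224.3923 MJ

224.3923 MJ


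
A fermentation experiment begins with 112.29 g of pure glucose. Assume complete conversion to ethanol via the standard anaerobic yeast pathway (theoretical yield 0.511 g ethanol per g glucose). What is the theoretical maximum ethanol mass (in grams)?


Theoretical ethanol yield: m_EtOH = 0.511 * m_glucose
m_EtOH = 0.511 * 112.29 = 57.3802 g

57.3802 g


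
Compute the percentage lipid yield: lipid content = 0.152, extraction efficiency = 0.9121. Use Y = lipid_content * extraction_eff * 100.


Y = lipid_content * extraction_eff * 100
= 0.152 * 0.9121 * 100
= 13.8639%

13.8639%


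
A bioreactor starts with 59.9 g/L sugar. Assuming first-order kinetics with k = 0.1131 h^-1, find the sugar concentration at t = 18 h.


S = S0 * exp(-k * t)
S = 59.9 * exp(-0.1131 * 18)
S = 7.8215 g/L

7.8215 g/L


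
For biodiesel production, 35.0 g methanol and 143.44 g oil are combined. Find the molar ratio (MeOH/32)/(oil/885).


Molar ratio = n_MeOH / n_oil = (MeOH/32) / (oil/885) = (MeOH * 885) / (32 * oil)
= (35.0 * 885) / (32 * 143.44)
= 6.7482

6.7482


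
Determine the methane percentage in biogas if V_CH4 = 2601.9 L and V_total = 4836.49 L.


CH4% = V_CH4 / V_total * 100
= 2601.9 / 4836.49 * 100
= 53.7973%

53.7973%


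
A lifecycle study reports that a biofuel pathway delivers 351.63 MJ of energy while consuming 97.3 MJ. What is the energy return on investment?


EROI = E_out / E_in
= 351.63 / 97.3
= 3.6139

3.6139


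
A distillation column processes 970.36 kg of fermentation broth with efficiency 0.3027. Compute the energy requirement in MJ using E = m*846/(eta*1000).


E = m * 846 / (eta * 1000)
= 970.36 * 846 / (0.3027 * 1000)
= 2712.0071 MJ

2712.0071 MJ


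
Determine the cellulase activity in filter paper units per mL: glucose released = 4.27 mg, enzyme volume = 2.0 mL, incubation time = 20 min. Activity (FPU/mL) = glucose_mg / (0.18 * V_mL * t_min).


Activity = glucose_mg / (0.18 mg/umol * V_mL * t_min)
= 4.27 / (0.18 * 2.0 * 20)
= 0.5931 FPU/mL

0.5931 FPU/mL


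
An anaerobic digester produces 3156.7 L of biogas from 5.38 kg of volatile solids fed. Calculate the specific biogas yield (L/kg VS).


Y = V / VS
= 3156.7 / 5.38
= 586.7472 L/kg VS

586.7472 L/kg VS


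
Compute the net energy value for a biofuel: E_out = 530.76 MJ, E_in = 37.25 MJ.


NEV = E_out - E_in
= 530.76 - 37.25
= 493.5100 MJ

493.5100 MJ


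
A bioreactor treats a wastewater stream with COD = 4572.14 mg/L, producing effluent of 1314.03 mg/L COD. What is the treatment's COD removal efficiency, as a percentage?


eta = (COD_in - COD_out) / COD_in * 100
= (4572.14 - 1314.03) / 4572.14 * 100
= 71.2601%

71.2601%


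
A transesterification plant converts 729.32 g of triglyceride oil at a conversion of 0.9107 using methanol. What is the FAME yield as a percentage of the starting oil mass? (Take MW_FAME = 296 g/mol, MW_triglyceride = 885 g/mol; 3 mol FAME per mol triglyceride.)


m_FAME = oil * conv * (3 * 296 / 885) = oil * conv * (888/885)
= 729.32 * 0.9107 * 888 / 885
= 666.4432 g
Y = m_FAME / oil * 100 = conv * (888/885) * 100
= 0.9107 * 888 / 885 * 100
= 91.38%

91.38%


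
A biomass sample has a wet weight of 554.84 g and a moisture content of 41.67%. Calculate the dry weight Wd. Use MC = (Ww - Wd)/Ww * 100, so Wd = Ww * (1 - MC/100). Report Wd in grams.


Wd = Ww * (1 - MC/100)
= 554.84 * (1 - 41.67/100)
= 323.6382 g

323.6382 g


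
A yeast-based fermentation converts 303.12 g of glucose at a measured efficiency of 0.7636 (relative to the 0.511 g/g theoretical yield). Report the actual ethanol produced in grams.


Actual ethanol: m = 0.511 * 303.12 * 0.7636
m = 118.2773 g

118.2773 g


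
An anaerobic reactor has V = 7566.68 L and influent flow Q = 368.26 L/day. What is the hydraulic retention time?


HRT = V / Q
= 7566.68 / 368.26
= 20.5471 days

20.5471 days


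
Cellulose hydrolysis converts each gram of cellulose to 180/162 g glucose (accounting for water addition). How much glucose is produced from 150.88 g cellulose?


glucose = cellulose * 180/162
= 150.88 * 180/162
= 167.6444 g

167.6444 g


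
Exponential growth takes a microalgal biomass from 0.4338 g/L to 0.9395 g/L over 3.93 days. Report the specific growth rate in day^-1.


mu = ln(X2/X1) / dt
= ln(0.9395/0.4338) / 3.93
= 0.1966 per day

0.1966 per day


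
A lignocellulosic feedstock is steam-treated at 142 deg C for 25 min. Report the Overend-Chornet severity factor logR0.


logR0 = log10(t * exp((T - 100) / 14.75))
= log10(25 * exp((142 - 100) / 14.75))
= 2.6346

2.6346


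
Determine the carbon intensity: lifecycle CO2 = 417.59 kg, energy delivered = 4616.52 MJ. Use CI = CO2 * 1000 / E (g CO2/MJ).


CI = CO2 * 1000 / E
= 417.59 * 1000 / 4616.52
= 90.4556 g CO2/MJ

90.4556 g CO2/MJ


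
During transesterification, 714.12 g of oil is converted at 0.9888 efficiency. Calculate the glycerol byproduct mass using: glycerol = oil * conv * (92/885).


glycerol = oil * conv * (92/885)
= 714.12 * 0.9888 * 92 / 885
= 73.4048 g

73.4048 g


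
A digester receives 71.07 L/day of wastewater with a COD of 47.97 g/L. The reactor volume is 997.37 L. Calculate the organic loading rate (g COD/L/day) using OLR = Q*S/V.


OLR = Q * S / V
= 71.07 * 47.97 / 997.37
= 3.4182 g/L/day

3.4182 g/L/day


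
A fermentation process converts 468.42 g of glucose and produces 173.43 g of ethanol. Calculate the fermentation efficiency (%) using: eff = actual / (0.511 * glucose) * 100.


Fermentation efficiency = (actual / (0.511 * glucose)) * 100
= (173.43 / (0.511 * 468.42)) * 100
= 72.4549%

72.4549%


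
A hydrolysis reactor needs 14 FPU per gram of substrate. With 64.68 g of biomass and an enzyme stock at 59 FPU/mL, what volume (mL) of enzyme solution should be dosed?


V = dosage * m_sub / activity
V = 14 * 64.68 / 59
V = 15.3478 mL

15.3478 mL


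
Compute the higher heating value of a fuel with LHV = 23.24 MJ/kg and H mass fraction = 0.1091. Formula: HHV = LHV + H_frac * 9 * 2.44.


HHV = LHV + H_frac * 9 * 2.44
= 23.24 + 0.1091 * 9 * 2.44
= 25.6358 MJ/kg

25.6358 MJ/kg


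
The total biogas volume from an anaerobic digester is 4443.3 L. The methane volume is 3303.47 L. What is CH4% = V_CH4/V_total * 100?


CH4% = V_CH4 / V_total * 100
= 3303.47 / 4443.3 * 100
= 74.3472%

74.3472%


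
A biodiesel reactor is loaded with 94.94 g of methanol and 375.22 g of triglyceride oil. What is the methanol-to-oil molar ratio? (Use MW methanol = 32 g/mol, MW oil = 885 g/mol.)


Molar ratio = n_MeOH / n_oil = (MeOH/32) / (oil/885) = (MeOH * 885) / (32 * oil)
= (94.94 * 885) / (32 * 375.22)
= 6.9977

6.9977


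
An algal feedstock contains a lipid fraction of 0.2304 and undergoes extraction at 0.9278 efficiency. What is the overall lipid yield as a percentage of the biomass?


Y = lipid_content * extraction_eff * 100
= 0.2304 * 0.9278 * 100
= 21.3765%

21.3765%


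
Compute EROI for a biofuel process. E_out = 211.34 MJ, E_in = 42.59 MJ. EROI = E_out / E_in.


EROI = E_out / E_in
= 211.34 / 42.59
= 4.9622

4.9622


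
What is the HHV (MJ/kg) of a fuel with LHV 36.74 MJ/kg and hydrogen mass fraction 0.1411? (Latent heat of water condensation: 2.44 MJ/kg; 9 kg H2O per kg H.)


HHV = LHV + H_frac * 9 * 2.44
= 36.74 + 0.1411 * 9 * 2.44
= 39.8386 MJ/kg

39.8386 MJ/kg


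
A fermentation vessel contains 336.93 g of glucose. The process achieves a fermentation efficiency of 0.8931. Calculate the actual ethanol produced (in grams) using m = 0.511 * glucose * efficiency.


Actual ethanol: m = 0.511 * 336.93 * 0.8931
m = 153.7661 g

153.7661 g


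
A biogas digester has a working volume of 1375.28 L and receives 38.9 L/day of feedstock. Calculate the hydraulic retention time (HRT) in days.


HRT = V / Q
= 1375.28 / 38.9
= 35.3542 days

35.3542 days


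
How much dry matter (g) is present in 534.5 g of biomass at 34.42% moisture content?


Wd = Ww * (1 - MC/100)
= 534.5 * (1 - 34.42/100)
= 350.5251 g

350.5251 g


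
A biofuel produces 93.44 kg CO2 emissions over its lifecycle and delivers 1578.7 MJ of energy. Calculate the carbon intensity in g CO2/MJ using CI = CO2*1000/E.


CI = CO2 * 1000 / E
= 93.44 * 1000 / 1578.7
= 59.1879 g CO2/MJ

59.1879 g CO2/MJ


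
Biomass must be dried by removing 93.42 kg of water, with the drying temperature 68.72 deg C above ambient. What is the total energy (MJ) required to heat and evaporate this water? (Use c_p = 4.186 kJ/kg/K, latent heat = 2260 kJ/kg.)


E = m_water * (4.186 * dT + 2260) / 1000
= 93.42 * (4.186 * 68.72 + 2260) / 1000
= 238.0026 MJ

238.0026 MJ
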